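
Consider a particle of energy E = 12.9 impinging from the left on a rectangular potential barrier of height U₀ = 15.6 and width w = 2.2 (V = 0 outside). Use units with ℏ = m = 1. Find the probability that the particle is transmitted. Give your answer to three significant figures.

T = 0.0000830

Since E < U₀ the interior solution is evanescent with decay constant κ = √(2m(U₀ − E))/ℏ = 2.324.
κw = 5.112, sinh(κw) = 83.03.
The exact tunnelling result is T⁻¹ = 1 + U₀² sinh²(κw) / [4E(U₀ − E)] = 12040, so T = 0.0000830.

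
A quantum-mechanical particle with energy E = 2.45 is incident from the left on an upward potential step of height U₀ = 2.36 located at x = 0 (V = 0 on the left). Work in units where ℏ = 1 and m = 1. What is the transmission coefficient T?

The wavenumbers are k₁ = √(2mE)/ℏ = 2.214 on the left and k₂ = √(2m(E − U₀))/ℏ = 0.4243 on the right.
Continuity of ψ and ψ′ at the step yields the reflection amplitude r = (k₁ − k₂)/(k₁ + k₂) = 0.6783; thus R = |r|² = 0.4601, T = 0.5399.

T = 0.540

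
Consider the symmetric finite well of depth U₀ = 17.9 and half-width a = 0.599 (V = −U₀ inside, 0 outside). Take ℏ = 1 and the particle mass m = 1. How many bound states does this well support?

The dimensionless depth is z₀ = a√(2mU₀)/ℏ = 0.599 × √(35.80) = 3.584.
The even/odd transcendental equations gain one root per π/2 in z₀, giving N = 1 + ⌊2z₀/π⌋ = 1 + ⌊2.282⌋ = 3.

N = 3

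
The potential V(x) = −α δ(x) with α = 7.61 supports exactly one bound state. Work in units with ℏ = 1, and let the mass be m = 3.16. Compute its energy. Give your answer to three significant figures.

E = -91.5

For x ≠ 0 the bound state is ψ ∝ e^{−κ|x|}; integrating the TISE across the delta gives the cusp condition 2κ = 2mα/ℏ², so κ = 24.05.
Then E = −ℏ²κ²/(2m) = −mα²/(2ℏ²) = -91.50.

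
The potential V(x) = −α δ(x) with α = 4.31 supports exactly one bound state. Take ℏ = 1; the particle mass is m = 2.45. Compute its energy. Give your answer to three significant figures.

For x ≠ 0 the bound state is ψ ∝ e^{−κ|x|}; integrating the TISE across the delta gives the cusp condition 2κ = 2mα/ℏ², so κ = 10.56.
Then E = −ℏ²κ²/(2m) = −mα²/(2ℏ²) = -22.76.

E = -22.8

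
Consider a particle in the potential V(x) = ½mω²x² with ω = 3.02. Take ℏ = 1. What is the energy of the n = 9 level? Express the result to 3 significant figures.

Using E_n = (n + ½)ℏω: E_9 = 9.5 × 3.02 = 28.69.

E = 28.7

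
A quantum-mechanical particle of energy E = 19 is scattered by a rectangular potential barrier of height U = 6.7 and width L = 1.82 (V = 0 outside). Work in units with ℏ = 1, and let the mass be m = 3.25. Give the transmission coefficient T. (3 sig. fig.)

Above the barrier the interior wavenumber is k₂ = √(2m(E − U))/ℏ = 8.941, giving phase k₂L = 16.27.
T = [1 + U² sin²(k₂L) / (4E(E − U))]⁻¹ = 1/1.014 = 0.986.

T = 0.986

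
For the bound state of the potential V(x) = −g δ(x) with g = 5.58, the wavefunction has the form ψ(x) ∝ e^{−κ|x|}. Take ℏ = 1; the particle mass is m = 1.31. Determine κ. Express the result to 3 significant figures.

κ = 7.31

Integrating the TISE across x = 0 gives the cusp condition ψ'(0⁺) − ψ'(0⁻) = −(2mg/ℏ²)ψ(0).
With ψ ∝ e^{−κ|x|} this yields −2κ = −2mg/ℏ², so κ = mg/ℏ² = 7.310.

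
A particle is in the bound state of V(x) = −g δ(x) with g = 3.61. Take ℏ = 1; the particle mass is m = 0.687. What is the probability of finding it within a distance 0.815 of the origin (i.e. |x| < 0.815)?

The normalised bound state is ψ = √κ e^{−κ|x|} with κ = mg/ℏ² = 2.480.
P(|x| < d) = ∫_{−d}^{d} κ e^{−2κ|x|} dx = 1 − e^{−2κd} = 1 − e^{−4.043} = 0.9824.

P = 0.982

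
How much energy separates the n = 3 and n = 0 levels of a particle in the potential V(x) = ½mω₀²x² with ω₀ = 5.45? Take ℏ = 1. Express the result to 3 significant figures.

E_n = ℏω₀(n + ½), so ΔE = (3 − 0) ℏω₀ = 3 × 5.45 = 16.35.

ΔE = 16.4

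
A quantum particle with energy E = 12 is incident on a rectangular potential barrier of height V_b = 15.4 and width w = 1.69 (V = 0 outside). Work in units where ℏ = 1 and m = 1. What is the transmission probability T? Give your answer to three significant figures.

T = 0.000409

E < V_b: inside the barrier ψ ∝ e^{±κx} with κ = √(2m(V_b − E))/ℏ = 2.608.
κw = 4.407, sinh(κw) = 41.00.
The exact tunnelling result is T⁻¹ = 1 + V_b² sinh²(κw) / [4E(V_b − E)] = 2444, so T = 0.000409.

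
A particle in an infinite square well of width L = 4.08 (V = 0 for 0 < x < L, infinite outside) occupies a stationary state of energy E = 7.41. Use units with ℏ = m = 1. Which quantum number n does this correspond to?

For an infinite well E_n = n²π²ℏ²/(2mL²), so n = (L/πℏ)√(2mE).
n = (4.08/π) × √(2 × 1 × 7.41) = 5.000 → n = 5.

n = 5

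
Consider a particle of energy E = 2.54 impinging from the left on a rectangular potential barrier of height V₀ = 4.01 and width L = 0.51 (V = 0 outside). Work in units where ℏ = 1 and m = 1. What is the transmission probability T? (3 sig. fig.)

T = 0.486

E < V₀: inside the barrier ψ ∝ e^{±κx} with κ = √(2m(V₀ − E))/ℏ = 1.715.
κL = 0.8745, sinh(κL) = 0.9903.
The exact tunnelling result is T⁻¹ = 1 + V₀² sinh²(κL) / [4E(V₀ − E)] = 2.056, so T = 0.486.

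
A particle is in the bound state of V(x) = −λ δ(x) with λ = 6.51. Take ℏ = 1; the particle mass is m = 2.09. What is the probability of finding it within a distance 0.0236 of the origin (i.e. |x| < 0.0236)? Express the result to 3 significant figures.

The normalised bound state is ψ = √κ e^{−κ|x|} with κ = mλ/ℏ² = 13.61.
P(|x| < d) = ∫_{−d}^{d} κ e^{−2κ|x|} dx = 1 − e^{−2κd} = 1 − e^{−0.6422} = 0.4739.

P = 0.474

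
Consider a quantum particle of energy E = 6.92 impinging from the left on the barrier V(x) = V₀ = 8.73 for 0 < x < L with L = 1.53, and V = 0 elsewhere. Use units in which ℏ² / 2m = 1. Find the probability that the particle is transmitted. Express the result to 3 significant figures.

T = 0.0424

Since E < V₀ the interior solution is evanescent with decay constant κ = √(2m(V₀ − E))/ℏ = 1.345.
κL = 2.058, sinh(κL) = 3.853.
The exact tunnelling result is T⁻¹ = 1 + V₀² sinh²(κL) / [4E(V₀ − E)] = 23.58, so T = 0.0424.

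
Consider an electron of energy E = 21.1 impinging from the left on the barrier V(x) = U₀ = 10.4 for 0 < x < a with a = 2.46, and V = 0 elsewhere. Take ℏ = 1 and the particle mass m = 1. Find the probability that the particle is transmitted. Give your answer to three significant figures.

Above the barrier the interior wavenumber is k₂ = √(2m(E − U₀))/ℏ = 4.626, giving phase k₂a = 11.38.
T = [1 + U₀² sin²(k₂a) / (4E(E − U₀))]⁻¹ = 1/1.103 = 0.907.

T = 0.907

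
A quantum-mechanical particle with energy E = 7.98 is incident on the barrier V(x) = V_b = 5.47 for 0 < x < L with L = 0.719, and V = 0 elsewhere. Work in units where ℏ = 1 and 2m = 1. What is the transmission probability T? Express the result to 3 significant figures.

T = 0.764

E > V_b: inside the barrier k₂ = √(2m(E − V_b))/ℏ = 1.584, k₂L = 1.139.
T = [1 + V_b² sin²(k₂L) / (4E(E − V_b))]⁻¹ = 1/1.308 = 0.764.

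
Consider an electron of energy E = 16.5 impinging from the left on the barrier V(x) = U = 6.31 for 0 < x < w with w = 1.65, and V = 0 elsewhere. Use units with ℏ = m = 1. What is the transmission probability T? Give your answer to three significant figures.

T = 0.952

Above the barrier the interior wavenumber is k₂ = √(2m(E − U))/ℏ = 4.514, giving phase k₂w = 7.449.
Matching at both interfaces gives T⁻¹ = 1 + U² sin²(k₂w) / [4E(E − U)] = 1.050, hence T = 0.952.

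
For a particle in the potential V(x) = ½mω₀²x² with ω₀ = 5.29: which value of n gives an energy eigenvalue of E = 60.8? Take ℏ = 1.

E_n = ℏω₀(n + ½) ⇒ n = E/(ℏω₀) − ½ = 60.8/5.29 − 0.5 = 10.993 → n = 11.

n = 11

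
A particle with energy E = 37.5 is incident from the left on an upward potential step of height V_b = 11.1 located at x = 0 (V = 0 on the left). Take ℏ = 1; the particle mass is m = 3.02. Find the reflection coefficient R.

The wavenumbers are k₁ = √(2mE)/ℏ = 15.05 on the left and k₂ = √(2m(E − V_b))/ℏ = 12.63 on the right.
Continuity of ψ and ψ′ at the step yields the reflection amplitude r = (k₁ − k₂)/(k₁ + k₂) = 0.08752; thus R = |r|² = 0.007660, T = 0.9923.

R = 0.00766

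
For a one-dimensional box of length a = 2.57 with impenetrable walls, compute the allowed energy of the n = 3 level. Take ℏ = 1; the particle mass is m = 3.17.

E = 2.12

Requiring ψ(0) = ψ(a) = 0 quantises k = nπ/a, hence E_n = ℏ²k²/2m = n²π²ℏ²/(2ma²).
E_3 = 3² × π² / (2 × 3.17 × 2.57²) = 2.121.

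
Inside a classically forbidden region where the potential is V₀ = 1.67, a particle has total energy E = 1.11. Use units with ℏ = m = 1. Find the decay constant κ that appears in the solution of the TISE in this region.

κ = 1.06

Since E < V₀ the TISE in this region is ψ'' = κ²ψ with κ = √(2m(V₀ − E))/ℏ.
κ = √(2 × 1 × 0.56) = 1.058.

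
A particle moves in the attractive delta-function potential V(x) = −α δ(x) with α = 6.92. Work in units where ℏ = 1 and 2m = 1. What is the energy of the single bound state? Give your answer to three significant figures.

For x ≠ 0 the bound state is ψ ∝ e^{−κ|x|}; integrating the TISE across the delta gives the cusp condition 2κ = 2mα/ℏ², so κ = 3.460.
Then E = −ℏ²κ²/(2m) = −mα²/(2ℏ²) = -11.97.

E = -12.0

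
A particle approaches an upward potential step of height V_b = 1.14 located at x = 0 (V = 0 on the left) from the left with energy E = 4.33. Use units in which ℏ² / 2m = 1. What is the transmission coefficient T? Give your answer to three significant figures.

On each side the TISE gives plane waves with k = √(2m(E − V))/ℏ: k₁ = √(2·½·4.33) = 2.081, k₂ = √(2·½·3.19) = 1.786.
Matching ψ and ψ′ at x = 0 gives r = (k₁ − k₂)/(k₁ + k₂), so R = r² = 0.005812 and T = 1 − R = 0.9942.

T = 0.994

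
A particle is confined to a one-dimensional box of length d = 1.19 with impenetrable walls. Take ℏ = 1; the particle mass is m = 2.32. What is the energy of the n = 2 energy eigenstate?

Requiring ψ(0) = ψ(d) = 0 quantises k = nπ/d, hence E_n = ℏ²k²/2m = n²π²ℏ²/(2md²).
E_2 = 2² × π² / (2 × 2.32 × 1.19²) = 6.008.

E = 6.01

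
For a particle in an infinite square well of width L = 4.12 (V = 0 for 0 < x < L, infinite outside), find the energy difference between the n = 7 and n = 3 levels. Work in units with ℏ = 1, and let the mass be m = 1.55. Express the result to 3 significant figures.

ΔE = 7.50

E_n = n²π²ℏ²/(2mL²), so ΔE = (7² − 3²) π²ℏ²/(2mL²).
ΔE = 40 × π² / (2 × 1.55 × 4.12²) = 7.502.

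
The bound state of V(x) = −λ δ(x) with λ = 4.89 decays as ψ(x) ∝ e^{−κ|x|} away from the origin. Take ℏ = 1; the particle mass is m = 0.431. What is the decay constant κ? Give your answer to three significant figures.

κ = 2.11

Integrating the TISE across x = 0 gives the cusp condition ψ'(0⁺) − ψ'(0⁻) = −(2mλ/ℏ²)ψ(0).
With ψ ∝ e^{−κ|x|} this yields −2κ = −2mλ/ℏ², so κ = mλ/ℏ² = 2.108.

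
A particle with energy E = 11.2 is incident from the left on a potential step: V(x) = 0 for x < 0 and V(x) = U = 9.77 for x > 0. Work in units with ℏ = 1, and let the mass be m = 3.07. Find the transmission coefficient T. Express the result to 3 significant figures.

On each side the TISE gives plane waves with k = √(2m(E − V))/ℏ: k₁ = √(2·3.07·11.2) = 8.293, k₂ = √(2·3.07·1.43) = 2.963.
Matching ψ and ψ′ at x = 0 gives r = (k₁ − k₂)/(k₁ + k₂), so R = r² = 0.2242 and T = 1 − R = 0.7758.

T = 0.776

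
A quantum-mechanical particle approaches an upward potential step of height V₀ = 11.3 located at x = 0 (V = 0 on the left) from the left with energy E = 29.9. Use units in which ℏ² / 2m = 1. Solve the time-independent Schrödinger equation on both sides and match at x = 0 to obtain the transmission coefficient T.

On each side the TISE gives plane waves with k = √(2m(E − V))/ℏ: k₁ = √(2·½·29.9) = 5.468, k₂ = √(2·½·18.6) = 4.313.
Matching ψ and ψ′ at x = 0 gives r = (k₁ − k₂)/(k₁ + k₂), so R = r² = 0.01395 and T = 1 − R = 0.9860.

T = 0.986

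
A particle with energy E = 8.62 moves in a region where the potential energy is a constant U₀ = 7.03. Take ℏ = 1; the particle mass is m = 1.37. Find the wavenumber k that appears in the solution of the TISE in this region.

With E > U₀ the solution is oscillatory, ψ ∝ e^{±ikx} with k = √(2m(E − U₀))/ℏ.
k = √(2 × 1.37 × 1.59) = 2.087.

k = 2.09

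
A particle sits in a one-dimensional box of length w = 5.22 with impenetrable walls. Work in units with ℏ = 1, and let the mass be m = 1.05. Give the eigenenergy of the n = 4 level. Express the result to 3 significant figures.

The infinite-well eigenfunctions ψ_n = √(2/w) sin(nπx/w) vanish at both walls, giving E_n = n²π²ℏ²/(2mw²).
E_4 = 4² × π² / (2 × 1.05 × 5.22²) = 2.760.

E = 2.76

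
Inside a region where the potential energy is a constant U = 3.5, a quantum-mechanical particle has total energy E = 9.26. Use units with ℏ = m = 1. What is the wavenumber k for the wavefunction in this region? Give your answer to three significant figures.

k = 3.39

With E > U the solution is oscillatory, ψ ∝ e^{±ikx} with k = √(2m(E − U))/ℏ.
k = √(2 × 1 × 5.76) = 3.394.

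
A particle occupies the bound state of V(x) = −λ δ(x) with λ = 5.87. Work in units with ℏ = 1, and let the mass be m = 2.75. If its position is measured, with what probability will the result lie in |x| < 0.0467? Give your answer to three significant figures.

The normalised bound state is ψ = √κ e^{−κ|x|} with κ = mλ/ℏ² = 16.14.
P(|x| < d) = ∫_{−d}^{d} κ e^{−2κ|x|} dx = 1 − e^{−2κd} = 1 − e^{−1.508} = 0.7786.

P = 0.779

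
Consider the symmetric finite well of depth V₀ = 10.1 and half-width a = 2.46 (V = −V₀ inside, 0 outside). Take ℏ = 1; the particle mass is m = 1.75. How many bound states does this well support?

Define the well-strength parameter z₀ = (a/ℏ)√(2mV₀) = 2.46 × √(2·1.75·10.1) = 14.63.
The even/odd transcendental equations gain one root per π/2 in z₀, giving N = 1 + ⌊2z₀/π⌋ = 1 + ⌊9.311⌋ = 10.

N = 10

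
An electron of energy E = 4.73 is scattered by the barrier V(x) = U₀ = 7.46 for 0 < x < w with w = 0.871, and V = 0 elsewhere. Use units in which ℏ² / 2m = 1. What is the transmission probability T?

Since E < U₀ the interior solution is evanescent with decay constant κ = √(2m(U₀ − E))/ℏ = 1.652.
κw = 1.439, sinh(κw) = 1.990.
The exact tunnelling result is T⁻¹ = 1 + U₀² sinh²(κw) / [4E(U₀ − E)] = 5.267, so T = 0.190.

T = 0.190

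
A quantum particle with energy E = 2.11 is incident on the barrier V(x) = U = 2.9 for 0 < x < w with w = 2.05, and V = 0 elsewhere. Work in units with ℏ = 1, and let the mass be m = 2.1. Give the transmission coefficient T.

T = 0.00181

Since E < U the interior solution is evanescent with decay constant κ = √(2m(U − E))/ℏ = 1.822.
κw = 3.734, sinh(κw) = 20.91.
Matching ψ, ψ′ at both faces gives T = [1 + U² sinh²(κw) / (4E(U − E))]⁻¹ = 1/552.7 = 0.00181.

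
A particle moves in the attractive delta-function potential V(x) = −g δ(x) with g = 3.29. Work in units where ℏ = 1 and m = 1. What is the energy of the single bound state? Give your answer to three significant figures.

The bound state is ψ(x) = √κ e^{−κ|x|}. The derivative jump ψ'(0⁺) − ψ'(0⁻) = −(2mg/ℏ²)ψ(0) fixes κ = mg/ℏ² = 3.290.
Then E = −ℏ²κ²/(2m) = −mg²/(2ℏ²) = -5.412.

E = -5.41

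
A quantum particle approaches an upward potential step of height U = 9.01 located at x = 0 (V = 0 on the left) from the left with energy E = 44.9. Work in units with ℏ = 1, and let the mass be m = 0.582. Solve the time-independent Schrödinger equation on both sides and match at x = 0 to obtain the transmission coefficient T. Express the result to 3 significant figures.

On each side the TISE gives plane waves with k = √(2m(E − V))/ℏ: k₁ = √(2·0.582·44.9) = 7.229, k₂ = √(2·0.582·35.89) = 6.463.
Continuity of ψ and ψ′ at the step yields the reflection amplitude r = (k₁ − k₂)/(k₁ + k₂) = 0.05594; thus R = |r|² = 0.003129, T = 0.9969.

T = 0.997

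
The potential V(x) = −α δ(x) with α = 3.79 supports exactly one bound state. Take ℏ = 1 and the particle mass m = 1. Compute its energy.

The bound state is ψ(x) = √κ e^{−κ|x|}. The derivative jump ψ'(0⁺) − ψ'(0⁻) = −(2mα/ℏ²)ψ(0) fixes κ = mα/ℏ² = 3.790.
Then E = −ℏ²κ²/(2m) = −mα²/(2ℏ²) = -7.182.

E = -7.18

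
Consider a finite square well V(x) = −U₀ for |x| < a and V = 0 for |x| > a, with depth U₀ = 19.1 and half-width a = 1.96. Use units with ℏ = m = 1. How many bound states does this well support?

N = 8

The dimensionless depth is z₀ = a√(2mU₀)/ℏ = 1.96 × √(38.20) = 12.11.
A new bound state (alternating even/odd) appears each time z₀ passes a multiple of π/2, so N = ⌊2z₀/π⌋ + 1 = ⌊7.712⌋ + 1 = 8.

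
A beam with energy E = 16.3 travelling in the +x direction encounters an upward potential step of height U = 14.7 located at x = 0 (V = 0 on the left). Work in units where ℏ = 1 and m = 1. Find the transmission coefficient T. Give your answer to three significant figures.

The wavenumbers are k₁ = √(2mE)/ℏ = 5.710 on the left and k₂ = √(2m(E − U))/ℏ = 1.789 on the right.
Matching ψ and ψ′ at x = 0 gives r = (k₁ − k₂)/(k₁ + k₂), so R = r² = 0.2734 and T = 1 − R = 0.7266.

T = 0.727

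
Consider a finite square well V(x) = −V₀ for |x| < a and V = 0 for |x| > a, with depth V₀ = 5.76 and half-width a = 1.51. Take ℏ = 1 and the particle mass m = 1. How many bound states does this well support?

N = 4

Define the well-strength parameter z₀ = (a/ℏ)√(2mV₀) = 1.51 × √(2·1·5.76) = 5.125.
The even/odd transcendental equations gain one root per π/2 in z₀, giving N = 1 + ⌊2z₀/π⌋ = 1 + ⌊3.263⌋ = 4.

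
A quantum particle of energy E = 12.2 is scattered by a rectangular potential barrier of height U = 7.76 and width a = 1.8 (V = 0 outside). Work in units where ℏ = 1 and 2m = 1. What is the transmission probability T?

Above the barrier the interior wavenumber is k₂ = √(2m(E − U))/ℏ = 2.107, giving phase k₂a = 3.793.
T = [1 + U² sin²(k₂a) / (4E(E − U))]⁻¹ = 1/1.102 = 0.907.

T = 0.907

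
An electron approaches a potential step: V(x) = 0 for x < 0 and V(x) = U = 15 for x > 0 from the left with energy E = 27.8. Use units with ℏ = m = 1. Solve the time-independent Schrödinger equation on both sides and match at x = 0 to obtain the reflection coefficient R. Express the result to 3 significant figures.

On each side the TISE gives plane waves with k = √(2m(E − V))/ℏ: k₁ = √(2·1·27.8) = 7.457, k₂ = √(2·1·12.8) = 5.060.
Continuity of ψ and ψ′ at the step yields the reflection amplitude r = (k₁ − k₂)/(k₁ + k₂) = 0.1915; thus R = |r|² = 0.03667, T = 0.9633.

R = 0.0367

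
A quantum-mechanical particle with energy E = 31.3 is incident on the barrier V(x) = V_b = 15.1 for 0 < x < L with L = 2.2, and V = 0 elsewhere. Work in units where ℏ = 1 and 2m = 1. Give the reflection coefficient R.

Above the barrier the interior wavenumber is k₂ = √(2m(E − V_b))/ℏ = 4.025, giving phase k₂L = 8.855.
Matching at both interfaces gives T⁻¹ = 1 + V_b² sin²(k₂L) / [4E(E − V_b)] = 1.033, hence T = 0.968.
R = 1 − T = 0.0317.

R = 0.0317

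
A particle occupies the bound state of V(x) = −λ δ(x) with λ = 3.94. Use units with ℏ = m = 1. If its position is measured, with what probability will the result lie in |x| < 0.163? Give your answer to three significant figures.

The normalised bound state is ψ = √κ e^{−κ|x|} with κ = mλ/ℏ² = 3.940.
P(|x| < d) = ∫_{−d}^{d} κ e^{−2κ|x|} dx = 1 − e^{−2κd} = 1 − e^{−1.284} = 0.7232.

P = 0.723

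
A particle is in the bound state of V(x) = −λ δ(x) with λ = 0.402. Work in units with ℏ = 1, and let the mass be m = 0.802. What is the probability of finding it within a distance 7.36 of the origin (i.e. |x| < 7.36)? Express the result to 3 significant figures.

P = 0.991

The normalised bound state is ψ = √κ e^{−κ|x|} with κ = mλ/ℏ² = 0.3224.
P(|x| < d) = ∫_{−d}^{d} κ e^{−2κ|x|} dx = 1 − e^{−2κd} = 1 − e^{−4.746} = 0.9913.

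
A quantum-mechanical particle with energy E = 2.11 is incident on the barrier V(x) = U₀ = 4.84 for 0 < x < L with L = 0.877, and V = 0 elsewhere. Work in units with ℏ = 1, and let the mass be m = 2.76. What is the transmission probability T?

T = 0.00433

Since E < U₀ the interior solution is evanescent with decay constant κ = √(2m(U₀ − E))/ℏ = 3.882.
κL = 3.404, sinh(κL) = 15.03.
The exact tunnelling result is T⁻¹ = 1 + U₀² sinh²(κL) / [4E(U₀ − E)] = 230.8, so T = 0.00433.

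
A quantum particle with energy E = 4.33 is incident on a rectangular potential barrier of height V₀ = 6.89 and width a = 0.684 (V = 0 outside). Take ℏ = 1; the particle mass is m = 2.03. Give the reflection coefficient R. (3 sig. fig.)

R = 0.956

E < V₀: inside the barrier ψ ∝ e^{±κx} with κ = √(2m(V₀ − E))/ℏ = 3.224.
κa = 2.205, sinh(κa) = 4.481.
Matching ψ, ψ′ at both faces gives T = [1 + V₀² sinh²(κa) / (4E(V₀ − E))]⁻¹ = 1/22.50 = 0.0445.
R = 1 − T = 0.956.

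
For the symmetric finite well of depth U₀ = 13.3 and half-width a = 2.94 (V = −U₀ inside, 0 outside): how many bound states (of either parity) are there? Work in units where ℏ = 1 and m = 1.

N = 10

Define the well-strength parameter z₀ = (a/ℏ)√(2mU₀) = 2.94 × √(2·1·13.3) = 15.16.
A new bound state (alternating even/odd) appears each time z₀ passes a multiple of π/2, so N = ⌊2z₀/π⌋ + 1 = ⌊9.653⌋ + 1 = 10.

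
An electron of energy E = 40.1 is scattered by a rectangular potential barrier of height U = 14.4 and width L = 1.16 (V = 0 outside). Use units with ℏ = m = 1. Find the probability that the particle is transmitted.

T = 0.961

E > U: inside the barrier k₂ = √(2m(E − U))/ℏ = 7.169, k₂L = 8.316.
Matching at both interfaces gives T⁻¹ = 1 + U² sin²(k₂L) / [4E(E − U)] = 1.040, hence T = 0.961.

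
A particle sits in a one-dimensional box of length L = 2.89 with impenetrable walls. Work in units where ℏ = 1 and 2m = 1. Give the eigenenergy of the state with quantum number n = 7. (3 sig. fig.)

E = 57.9

The infinite-well eigenfunctions ψ_n = √(2/L) sin(nπx/L) vanish at both walls, giving E_n = n²π²ℏ²/(2mL²).
E_7 = 7² × π² / (2 × 0.5 × 2.89²) = 57.90.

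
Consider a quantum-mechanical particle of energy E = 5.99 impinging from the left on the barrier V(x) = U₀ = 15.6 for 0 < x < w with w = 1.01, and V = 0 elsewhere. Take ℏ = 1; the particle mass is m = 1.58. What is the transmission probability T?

E < U₀: inside the barrier ψ ∝ e^{±κx} with κ = √(2m(U₀ − E))/ℏ = 5.511.
κw = 5.566, sinh(κw) = 130.7.
The exact tunnelling result is T⁻¹ = 1 + U₀² sinh²(κw) / [4E(U₀ − E)] = 18050, so T = 0.0000554.

T = 0.0000554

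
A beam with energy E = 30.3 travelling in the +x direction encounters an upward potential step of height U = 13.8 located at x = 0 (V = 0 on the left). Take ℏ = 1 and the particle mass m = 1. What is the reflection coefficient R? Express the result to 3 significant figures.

The wavenumbers are k₁ = √(2mE)/ℏ = 7.785 on the left and k₂ = √(2m(E − U))/ℏ = 5.745 on the right.
Matching ψ and ψ′ at x = 0 gives r = (k₁ − k₂)/(k₁ + k₂), so R = r² = 0.02274 and T = 1 − R = 0.9773.

R = 0.0227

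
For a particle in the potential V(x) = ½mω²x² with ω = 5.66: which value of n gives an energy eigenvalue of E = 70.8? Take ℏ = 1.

n = 12

E_n = ℏω(n + ½) ⇒ n = E/(ℏω) − ½ = 70.8/5.66 − 0.5 = 12.009 → n = 12.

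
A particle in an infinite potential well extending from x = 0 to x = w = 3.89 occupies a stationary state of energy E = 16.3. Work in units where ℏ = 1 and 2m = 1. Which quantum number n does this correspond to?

n = 5

For an infinite well E_n = n²π²ℏ²/(2mw²), so n = (w/πℏ)√(2mE).
n = (3.89/π) × √(2 × 0.5 × 16.3) = 4.999 → n = 5.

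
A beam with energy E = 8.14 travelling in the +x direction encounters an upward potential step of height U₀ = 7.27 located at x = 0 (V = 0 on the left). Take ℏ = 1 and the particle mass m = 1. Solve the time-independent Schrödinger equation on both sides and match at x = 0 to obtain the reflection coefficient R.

R = 0.257

On each side the TISE gives plane waves with k = √(2m(E − V))/ℏ: k₁ = √(2·1·8.14) = 4.035, k₂ = √(2·1·0.87) = 1.319.
Matching ψ and ψ′ at x = 0 gives r = (k₁ − k₂)/(k₁ + k₂), so R = r² = 0.2573 and T = 1 − R = 0.7427.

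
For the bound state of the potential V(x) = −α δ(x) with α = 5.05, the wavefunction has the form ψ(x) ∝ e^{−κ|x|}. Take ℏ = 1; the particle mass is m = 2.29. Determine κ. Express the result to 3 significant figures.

Integrate −(ℏ²/2m)ψ'' − αδ(x)ψ = Eψ from −ε to +ε: the ψ'' term gives ψ'(0⁺) − ψ'(0⁻) and the δ term gives −(2mα/ℏ²)ψ(0).
With ψ ∝ e^{−κ|x|} this yields −2κ = −2mα/ℏ², so κ = mα/ℏ² = 11.56.

κ = 11.6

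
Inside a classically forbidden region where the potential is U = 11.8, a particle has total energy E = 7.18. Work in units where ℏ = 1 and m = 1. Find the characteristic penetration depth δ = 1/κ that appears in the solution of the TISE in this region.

δ = 0.329

Since E < U the TISE in this region is ψ'' = κ²ψ with κ = √(2m(U − E))/ℏ.
κ = √(2 × 1 × 4.62) = 3.040. The penetration depth is δ = 1/κ = 0.329.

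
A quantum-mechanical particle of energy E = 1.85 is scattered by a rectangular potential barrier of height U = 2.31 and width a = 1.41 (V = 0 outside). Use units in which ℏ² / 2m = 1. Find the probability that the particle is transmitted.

T = 0.342

Since E < U the interior solution is evanescent with decay constant κ = √(2m(U − E))/ℏ = 0.6782.
κa = 0.9563, sinh(κa) = 1.109.
Matching ψ, ψ′ at both faces gives T = [1 + U² sinh²(κa) / (4E(U − E))]⁻¹ = 1/2.928 = 0.342.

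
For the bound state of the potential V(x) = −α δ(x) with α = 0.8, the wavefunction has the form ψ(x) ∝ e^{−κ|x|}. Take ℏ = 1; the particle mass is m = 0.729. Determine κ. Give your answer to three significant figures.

Integrate −(ℏ²/2m)ψ'' − αδ(x)ψ = Eψ from −ε to +ε: the ψ'' term gives ψ'(0⁺) − ψ'(0⁻) and the δ term gives −(2mα/ℏ²)ψ(0).
With ψ ∝ e^{−κ|x|} this yields −2κ = −2mα/ℏ², so κ = mα/ℏ² = 0.5832.

κ = 0.583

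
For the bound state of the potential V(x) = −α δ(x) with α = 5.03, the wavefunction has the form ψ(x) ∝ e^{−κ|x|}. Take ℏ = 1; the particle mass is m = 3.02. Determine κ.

Integrate −(ℏ²/2m)ψ'' − αδ(x)ψ = Eψ from −ε to +ε: the ψ'' term gives ψ'(0⁺) − ψ'(0⁻) and the δ term gives −(2mα/ℏ²)ψ(0).
With ψ ∝ e^{−κ|x|} this yields −2κ = −2mα/ℏ², so κ = mα/ℏ² = 15.19.

κ = 15.2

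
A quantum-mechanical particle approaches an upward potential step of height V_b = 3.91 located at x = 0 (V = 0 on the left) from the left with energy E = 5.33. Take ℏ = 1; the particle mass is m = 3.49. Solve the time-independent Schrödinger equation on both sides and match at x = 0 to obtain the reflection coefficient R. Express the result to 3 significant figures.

R = 0.102

The wavenumbers are k₁ = √(2mE)/ℏ = 6.099 on the left and k₂ = √(2m(E − V_b))/ℏ = 3.148 on the right.
Matching ψ and ψ′ at x = 0 gives r = (k₁ − k₂)/(k₁ + k₂), so R = r² = 0.1018 and T = 1 − R = 0.8982.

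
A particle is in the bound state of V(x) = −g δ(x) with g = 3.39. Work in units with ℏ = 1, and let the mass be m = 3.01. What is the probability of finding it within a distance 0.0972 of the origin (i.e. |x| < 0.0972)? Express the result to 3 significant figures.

The normalised bound state is ψ = √κ e^{−κ|x|} with κ = mg/ℏ² = 10.20.
P(|x| < d) = ∫_{−d}^{d} κ e^{−2κ|x|} dx = 1 − e^{−2κd} = 1 − e^{−1.984} = 0.8624.

P = 0.862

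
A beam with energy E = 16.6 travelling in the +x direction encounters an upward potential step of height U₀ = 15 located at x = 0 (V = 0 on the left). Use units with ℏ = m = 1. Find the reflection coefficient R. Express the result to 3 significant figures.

The wavenumbers are k₁ = √(2mE)/ℏ = 5.762 on the left and k₂ = √(2m(E − U₀))/ℏ = 1.789 on the right.
Matching ψ and ψ′ at x = 0 gives r = (k₁ − k₂)/(k₁ + k₂), so R = r² = 0.2769 and T = 1 − R = 0.7231.

R = 0.277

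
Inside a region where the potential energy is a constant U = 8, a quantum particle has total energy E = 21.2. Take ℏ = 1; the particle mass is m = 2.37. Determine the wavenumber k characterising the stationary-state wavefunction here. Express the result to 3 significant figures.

k = 7.91

With E > U the solution is oscillatory, ψ ∝ e^{±ikx} with k = √(2m(E − U))/ℏ.
k = √(2 × 2.37 × 13.2) = 7.910.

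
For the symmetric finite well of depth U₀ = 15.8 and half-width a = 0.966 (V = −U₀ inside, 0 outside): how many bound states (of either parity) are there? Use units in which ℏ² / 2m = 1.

N = 3

Define the well-strength parameter z₀ = (a/ℏ)√(2mU₀) = 0.966 × √(2·0.5·15.8) = 3.840.
The even/odd transcendental equations gain one root per π/2 in z₀, giving N = 1 + ⌊2z₀/π⌋ = 1 + ⌊2.444⌋ = 3.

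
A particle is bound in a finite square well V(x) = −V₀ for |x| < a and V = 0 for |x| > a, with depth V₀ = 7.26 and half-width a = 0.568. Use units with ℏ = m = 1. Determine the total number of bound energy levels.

Define the well-strength parameter z₀ = (a/ℏ)√(2mV₀) = 0.568 × √(2·1·7.26) = 2.164.
A new bound state (alternating even/odd) appears each time z₀ passes a multiple of π/2, so N = ⌊2z₀/π⌋ + 1 = ⌊1.378⌋ + 1 = 2.

N = 2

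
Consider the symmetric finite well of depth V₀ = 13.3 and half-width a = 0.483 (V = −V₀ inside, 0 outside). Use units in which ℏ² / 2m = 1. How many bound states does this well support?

N = 2

Define the well-strength parameter z₀ = (a/ℏ)√(2mV₀) = 0.483 × √(2·0.5·13.3) = 1.761.
The even/odd transcendental equations gain one root per π/2 in z₀, giving N = 1 + ⌊2z₀/π⌋ = 1 + ⌊1.121⌋ = 2.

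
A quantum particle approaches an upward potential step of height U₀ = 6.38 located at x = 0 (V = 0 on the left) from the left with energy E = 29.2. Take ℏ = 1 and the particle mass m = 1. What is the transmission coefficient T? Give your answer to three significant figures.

T = 0.996

On each side the TISE gives plane waves with k = √(2m(E − V))/ℏ: k₁ = √(2·1·29.2) = 7.642, k₂ = √(2·1·22.82) = 6.756.
Matching ψ and ψ′ at x = 0 gives r = (k₁ − k₂)/(k₁ + k₂), so R = r² = 0.003789 and T = 1 − R = 0.9962.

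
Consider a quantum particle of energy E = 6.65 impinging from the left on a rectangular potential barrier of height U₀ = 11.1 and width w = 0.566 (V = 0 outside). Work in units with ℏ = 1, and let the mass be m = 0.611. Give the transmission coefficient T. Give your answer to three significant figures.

Since E < U₀ the interior solution is evanescent with decay constant κ = √(2m(U₀ − E))/ℏ = 2.332.
κw = 1.320, sinh(κw) = 1.738.
Matching ψ, ψ′ at both faces gives T = [1 + U₀² sinh²(κw) / (4E(U₀ − E))]⁻¹ = 1/4.144 = 0.241.

T = 0.241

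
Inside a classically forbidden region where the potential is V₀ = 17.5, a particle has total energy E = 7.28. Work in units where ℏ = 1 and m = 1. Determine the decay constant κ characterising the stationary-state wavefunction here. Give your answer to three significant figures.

Since E < V₀ the TISE in this region is ψ'' = κ²ψ with κ = √(2m(V₀ − E))/ℏ.
κ = √(2 × 1 × 10.22) = 4.521.

κ = 4.52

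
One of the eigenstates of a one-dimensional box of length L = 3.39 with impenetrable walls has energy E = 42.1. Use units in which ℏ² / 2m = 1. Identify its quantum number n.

For an infinite well E_n = n²π²ℏ²/(2mL²), so n = (L/πℏ)√(2mE).
n = (3.39/π) × √(2 × 0.5 × 42.1) = 7.001 → n = 7.

n = 7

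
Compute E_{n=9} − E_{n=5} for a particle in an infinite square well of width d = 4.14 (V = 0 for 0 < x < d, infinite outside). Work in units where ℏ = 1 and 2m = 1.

ΔE = 32.2

E_n = n²π²ℏ²/(2md²), so ΔE = (9² − 5²) π²ℏ²/(2md²).
ΔE = 56 × π² / (2 × 0.5 × 4.14²) = 32.25.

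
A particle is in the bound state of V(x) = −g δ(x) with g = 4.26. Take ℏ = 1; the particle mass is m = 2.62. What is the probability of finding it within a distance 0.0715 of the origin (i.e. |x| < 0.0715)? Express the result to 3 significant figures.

P = 0.797

The normalised bound state is ψ = √κ e^{−κ|x|} with κ = mg/ℏ² = 11.16.
P(|x| < d) = ∫_{−d}^{d} κ e^{−2κ|x|} dx = 1 − e^{−2κd} = 1 − e^{−1.596} = 0.7973.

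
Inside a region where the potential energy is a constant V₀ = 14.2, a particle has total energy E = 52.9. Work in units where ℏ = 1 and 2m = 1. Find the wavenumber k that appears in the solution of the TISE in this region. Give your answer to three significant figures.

k = 6.22

With E > V₀ the solution is oscillatory, ψ ∝ e^{±ikx} with k = √(2m(E − V₀))/ℏ.
k = √(2 × 0.5 × 38.7) = 6.221.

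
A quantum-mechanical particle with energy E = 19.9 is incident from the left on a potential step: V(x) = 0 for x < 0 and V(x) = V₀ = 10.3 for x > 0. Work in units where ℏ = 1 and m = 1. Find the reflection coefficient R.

R = 0.0325

The wavenumbers are k₁ = √(2mE)/ℏ = 6.309 on the left and k₂ = √(2m(E − V₀))/ℏ = 4.382 on the right.
Continuity of ψ and ψ′ at the step yields the reflection amplitude r = (k₁ − k₂)/(k₁ + k₂) = 0.1802; thus R = |r|² = 0.03249, T = 0.9675.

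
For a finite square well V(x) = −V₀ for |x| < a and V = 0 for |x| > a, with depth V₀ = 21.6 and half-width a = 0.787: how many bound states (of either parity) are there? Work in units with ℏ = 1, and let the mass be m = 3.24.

N = 6

Define the well-strength parameter z₀ = (a/ℏ)√(2mV₀) = 0.787 × √(2·3.24·21.6) = 9.311.
A new bound state (alternating even/odd) appears each time z₀ passes a multiple of π/2, so N = ⌊2z₀/π⌋ + 1 = ⌊5.927⌋ + 1 = 6.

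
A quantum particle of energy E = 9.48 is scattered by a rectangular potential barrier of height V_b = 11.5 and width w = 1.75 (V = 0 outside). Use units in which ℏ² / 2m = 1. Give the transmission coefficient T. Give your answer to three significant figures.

E < V_b: inside the barrier ψ ∝ e^{±κx} with κ = √(2m(V_b − E))/ℏ = 1.421.
κw = 2.487, sinh(κw) = 5.972.
The exact tunnelling result is T⁻¹ = 1 + V_b² sinh²(κw) / [4E(V_b − E)] = 62.58, so T = 0.0160.

T = 0.0160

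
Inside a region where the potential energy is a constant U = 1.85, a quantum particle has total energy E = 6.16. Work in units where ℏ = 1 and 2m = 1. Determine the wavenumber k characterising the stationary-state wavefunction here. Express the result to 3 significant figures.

k = 2.08

With E > U the solution is oscillatory, ψ ∝ e^{±ikx} with k = √(2m(E − U))/ℏ.
k = √(2 × 0.5 × 4.31) = 2.076.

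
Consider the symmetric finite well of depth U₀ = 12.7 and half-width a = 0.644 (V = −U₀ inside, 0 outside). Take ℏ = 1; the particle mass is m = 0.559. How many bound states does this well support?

N = 2

Define the well-strength parameter z₀ = (a/ℏ)√(2mU₀) = 0.644 × √(2·0.559·12.7) = 2.427.
A new bound state (alternating even/odd) appears each time z₀ passes a multiple of π/2, so N = ⌊2z₀/π⌋ + 1 = ⌊1.545⌋ + 1 = 2.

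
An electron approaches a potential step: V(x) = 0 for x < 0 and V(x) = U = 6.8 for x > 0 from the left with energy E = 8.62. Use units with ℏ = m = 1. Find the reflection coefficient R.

The wavenumbers are k₁ = √(2mE)/ℏ = 4.152 on the left and k₂ = √(2m(E − U))/ℏ = 1.908 on the right.
Matching ψ and ψ′ at x = 0 gives r = (k₁ − k₂)/(k₁ + k₂), so R = r² = 0.1371 and T = 1 − R = 0.8629.

R = 0.137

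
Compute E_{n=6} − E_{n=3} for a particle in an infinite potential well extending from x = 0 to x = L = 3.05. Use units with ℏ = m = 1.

E_n = n²π²ℏ²/(2mL²), so ΔE = (6² − 3²) π²ℏ²/(2mL²).
ΔE = 27 × π² / (2 × 1 × 3.05²) = 14.32.

ΔE = 14.3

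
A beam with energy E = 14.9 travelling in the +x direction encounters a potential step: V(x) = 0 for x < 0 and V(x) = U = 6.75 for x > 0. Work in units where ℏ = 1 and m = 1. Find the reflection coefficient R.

R = 0.0224

On each side the TISE gives plane waves with k = √(2m(E − V))/ℏ: k₁ = √(2·1·14.9) = 5.459, k₂ = √(2·1·8.15) = 4.037.
Continuity of ψ and ψ′ at the step yields the reflection amplitude r = (k₁ − k₂)/(k₁ + k₂) = 0.1497; thus R = |r|² = 0.02241, T = 0.9776.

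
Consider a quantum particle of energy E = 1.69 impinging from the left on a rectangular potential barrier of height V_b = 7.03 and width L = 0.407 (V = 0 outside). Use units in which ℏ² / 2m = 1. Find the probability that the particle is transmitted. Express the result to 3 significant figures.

E < V_b: inside the barrier ψ ∝ e^{±κx} with κ = √(2m(V_b − E))/ℏ = 2.311.
κL = 0.9405, sinh(κL) = 1.085.
Matching ψ, ψ′ at both faces gives T = [1 + V_b² sinh²(κL) / (4E(V_b − E))]⁻¹ = 1/2.613 = 0.383.

T = 0.383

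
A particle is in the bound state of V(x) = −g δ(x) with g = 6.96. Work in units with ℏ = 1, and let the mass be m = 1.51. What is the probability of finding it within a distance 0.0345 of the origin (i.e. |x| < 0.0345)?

The normalised bound state is ψ = √κ e^{−κ|x|} with κ = mg/ℏ² = 10.51.
P(|x| < d) = ∫_{−d}^{d} κ e^{−2κ|x|} dx = 1 − e^{−2κd} = 1 − e^{−0.7252} = 0.5158.

P = 0.516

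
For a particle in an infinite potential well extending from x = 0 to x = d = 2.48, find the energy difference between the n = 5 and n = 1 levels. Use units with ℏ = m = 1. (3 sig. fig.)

ΔE = 19.3

E_n = n²π²ℏ²/(2md²), so ΔE = (5² − 1²) π²ℏ²/(2md²).
ΔE = 24 × π² / (2 × 1 × 2.48²) = 19.26.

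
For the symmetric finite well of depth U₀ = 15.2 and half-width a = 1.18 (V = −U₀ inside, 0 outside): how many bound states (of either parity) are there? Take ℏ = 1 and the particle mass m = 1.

N = 5

The dimensionless depth is z₀ = a√(2mU₀)/ℏ = 1.18 × √(30.40) = 6.506.
A new bound state (alternating even/odd) appears each time z₀ passes a multiple of π/2, so N = ⌊2z₀/π⌋ + 1 = ⌊4.142⌋ + 1 = 5.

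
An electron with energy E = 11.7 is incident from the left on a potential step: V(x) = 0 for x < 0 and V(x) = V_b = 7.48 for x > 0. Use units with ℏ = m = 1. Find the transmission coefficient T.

T = 0.938

The wavenumbers are k₁ = √(2mE)/ℏ = 4.837 on the left and k₂ = √(2m(E − V_b))/ℏ = 2.905 on the right.
Continuity of ψ and ψ′ at the step yields the reflection amplitude r = (k₁ − k₂)/(k₁ + k₂) = 0.2496; thus R = |r|² = 0.06228, T = 0.9377.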